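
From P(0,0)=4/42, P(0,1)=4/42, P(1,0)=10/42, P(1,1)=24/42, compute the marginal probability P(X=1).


P(X=1) = P(1,0)+P(1,1) = 10/42 + 24/42 = 34/42 = 17/21

17/21


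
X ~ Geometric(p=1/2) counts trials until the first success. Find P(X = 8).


P(X=8) = (1-p)^7 * p = (1/2)^7 * 1/2
= 1/128 * 1/2 = 1/256

1/256


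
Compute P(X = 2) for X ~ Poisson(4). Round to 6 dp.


P(X=2) = e^(-4) * 4^2 / 2!
≈ 0.01831563889 * 16 / 2
≈ 0.146525

0.146525


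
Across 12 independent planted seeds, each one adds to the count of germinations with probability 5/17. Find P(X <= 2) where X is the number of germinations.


P(X<=2) = P(X=0) + P(X=1) + P(X=2)
= 8916100448256/582622237229761 + 44580502241280/582622237229761 + 102163650969600/582622237229761
= 155660253659136/582622237229761

155660253659136/582622237229761


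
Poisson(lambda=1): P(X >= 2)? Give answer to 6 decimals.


P(X>=2) = 1 - P(X<=1) = 1 - (e^(-1)*1^0/0! + e^(-1)*1^1/1!)
≈ 1 - (0.3678794412 + 0.3678794412)
= 1 - 0.7357588824 = 0.2642411176
≈ 0.264241

0.264241


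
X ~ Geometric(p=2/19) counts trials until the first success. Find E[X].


For geometric (trials until first success), E[X] = 1/p = 1/(2/19) = 19/2

19/2


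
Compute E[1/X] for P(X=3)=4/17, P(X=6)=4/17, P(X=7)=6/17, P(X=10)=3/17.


E[1/X] = sum(g(x)*P(x))
= 1/3*4/17 + 1/6*4/17 + 1/7*6/17 + 1/10*3/17
= 13/70

13/70


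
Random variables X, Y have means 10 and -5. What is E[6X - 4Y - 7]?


E[6X - 4Y - 7] = 6*E[X] - 4*E[Y] - 7
= (6)*(10) + (-4)*(-5) + (-7)
= 60 + 20 - 7 = 73

73


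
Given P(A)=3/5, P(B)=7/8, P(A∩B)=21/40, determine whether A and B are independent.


P(A)*P(B) = 3/5*7/8 = 21/40
P(A∩B) = 21/40, which equals P(A)P(B), so independent

Yes, A and B are independent


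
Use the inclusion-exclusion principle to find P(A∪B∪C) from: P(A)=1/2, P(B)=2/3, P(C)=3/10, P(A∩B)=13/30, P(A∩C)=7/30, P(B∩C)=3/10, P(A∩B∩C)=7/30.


P(A∪B∪C) = P(A)+P(B)+P(C) - P(AB)-P(AC)-P(BC) + P(ABC)
= 1/2+2/3+3/10 - 13/30-7/30-3/10 + 7/30
= 11/15

11/15


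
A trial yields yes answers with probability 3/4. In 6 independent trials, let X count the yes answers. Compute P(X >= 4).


P(X>=4) = P(X=4) + P(X=5) + P(X=6)
= 1215/4096 + 729/2048 + 729/4096
= 1701/2048

1701/2048


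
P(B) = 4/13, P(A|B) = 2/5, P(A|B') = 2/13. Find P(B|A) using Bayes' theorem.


P(A) = P(A|B)P(B) + P(A|B')P(B') = 2/5*4/13 + 2/13*9/13 = 194/845
P(B|A) = P(A|B)P(B)/P(A) = (8/65)/(194/845) = 52/97

52/97


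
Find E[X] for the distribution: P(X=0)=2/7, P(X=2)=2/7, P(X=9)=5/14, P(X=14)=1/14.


E[X] = sum(x * P(x))
= 0*2/7 + 2*2/7 + 9*5/14 + 14*1/14
= 67/14

67/14


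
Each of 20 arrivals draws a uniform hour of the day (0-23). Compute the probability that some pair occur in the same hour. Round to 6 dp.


P(all different) = prod((24-i)/24 for i=0..19) = 0.000006
P(at least one match) = 1 - 0.000006 = 0.999994

0.999994


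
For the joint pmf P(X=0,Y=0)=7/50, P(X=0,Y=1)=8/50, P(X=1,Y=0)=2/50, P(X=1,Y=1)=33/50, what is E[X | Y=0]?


P(Y=0) = 9/50
E[X|Y=0] = (0*7 + 1*2)/9 = 2/9

2/9


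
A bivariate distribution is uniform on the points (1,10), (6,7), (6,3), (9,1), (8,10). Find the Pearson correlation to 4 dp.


Cov(X,Y) = -5.4000, Var(X) = 7.6000, Var(Y) = 13.3600
rho = Cov/(sqrt(VarX)*sqrt(VarY)) = -0.5359

-0.5359


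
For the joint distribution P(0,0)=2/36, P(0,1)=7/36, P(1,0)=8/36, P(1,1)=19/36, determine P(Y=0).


P(Y=0) = P(0,0)+P(1,0) = 2/36 + 8/36 = 10/36 = 5/18

5/18


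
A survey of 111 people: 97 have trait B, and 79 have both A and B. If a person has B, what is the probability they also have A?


P(A|B) = P(A∩B)/P(B) = (79/111)/(97/111) = 79/97

79/97


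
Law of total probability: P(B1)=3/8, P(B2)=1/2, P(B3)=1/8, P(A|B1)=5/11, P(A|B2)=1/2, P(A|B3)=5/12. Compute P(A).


P(A) = P(A|B1)P(B1) + P(A|B2)P(B2) + P(A|B3)P(B3)
= 5/11*3/8 + 1/2*1/2 + 5/12*1/8
= 15/88 + 1/4 + 5/96 = 499/1056

499/1056


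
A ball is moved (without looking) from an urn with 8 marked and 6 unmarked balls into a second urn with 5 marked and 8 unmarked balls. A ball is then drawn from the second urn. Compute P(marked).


P(transfer marked) = 8/14 = 4/7; P(transfer unmarked) = 3/7
If marked transferred: Urn II has 6 marked of 14, so P(marked|marked moved) = 3/7
If unmarked transferred: Urn II has 5 marked of 14, so P(marked|unmarked moved) = 5/14
By total probability: P(marked) = 4/7*3/7 + 3/7*5/14 = 39/98

39/98


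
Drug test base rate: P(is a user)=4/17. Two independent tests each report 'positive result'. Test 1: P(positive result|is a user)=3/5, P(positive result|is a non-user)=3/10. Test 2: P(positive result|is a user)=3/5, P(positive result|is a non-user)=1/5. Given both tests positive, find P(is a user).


After test 1: P(+) = 3/5*4/17 + 3/10*13/17 = 63/170
P(B|+) = (12/85)/(63/170) = 8/21
After test 2 (use post1 as new prior): P(+) = 3/5*8/21 + 1/5*13/21 = 37/105
P(B|+,+) = (8/35)/(37/105) = 24/37

24/37


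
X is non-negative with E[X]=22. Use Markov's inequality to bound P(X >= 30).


Markov: P(X >= a) <= E[X]/a
P(X >= 30) <= 22/30 = 11/15

11/15


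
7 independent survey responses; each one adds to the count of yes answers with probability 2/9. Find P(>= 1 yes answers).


P(at least one) = 1 - P(none)
P(none) = (1 - 2/9)^7 = (7/9)^7 = 823543/4782969
P(at least one) = 1 - 823543/4782969 = 3959426/4782969

3959426/4782969


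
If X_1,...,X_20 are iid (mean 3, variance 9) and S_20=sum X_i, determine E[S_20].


E[S_n] = n*E[X_1] = 20*3 = 60

60


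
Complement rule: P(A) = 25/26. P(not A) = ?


P(A') = 1 - P(A) = 1 - 25/26 = 1/26

1/26


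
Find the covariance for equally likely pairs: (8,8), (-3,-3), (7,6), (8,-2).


E[X]=5, E[Y]=9/4, E[XY]=99/4
Cov(X,Y) = E[XY] - E[X]E[Y] = 99/4 - 5*9/4 = 27/2

27/2


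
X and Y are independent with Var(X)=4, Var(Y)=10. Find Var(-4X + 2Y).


Independence => Cov(X,Y)=0
Var(-4X + 2Y) = (-4)^2*Var(X) + 2^2*Var(Y)
= 16*4 + 4*10 = 104

104


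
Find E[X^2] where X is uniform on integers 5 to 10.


E[X^2] = (1/6) * sum(x^2 for x=5..10)
= 355/6

355/6


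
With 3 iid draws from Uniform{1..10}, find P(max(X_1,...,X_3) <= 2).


P(max <= 2) = P(all X_i <= 2) = (P(X_1 <= 2))^3
= (2/10)^3 = (1/5)^3 = 1/125

1/125


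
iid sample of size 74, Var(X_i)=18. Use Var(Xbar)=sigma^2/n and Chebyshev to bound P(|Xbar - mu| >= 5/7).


Var(Xbar) = Var(X)/n = 18/74
Chebyshev: P(|Xbar-mu| >= 5/7) <= Var(Xbar)/(5/7)^2 = (9/37)/(25/49) = 441/925

441/925


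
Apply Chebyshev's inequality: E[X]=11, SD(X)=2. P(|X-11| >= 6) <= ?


k = 6/2 = 3
Chebyshev: P(|X-mu| >= k*sigma) <= 1/k^2 = 1/3^2 = 1/9

1/9


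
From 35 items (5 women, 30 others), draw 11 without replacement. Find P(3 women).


P(X=3) = C(5,3)*C(30,8) / C(35,11)
= 10*5852925 / 417225900
= 58529250/417225900 = 1035/7378

1035/7378


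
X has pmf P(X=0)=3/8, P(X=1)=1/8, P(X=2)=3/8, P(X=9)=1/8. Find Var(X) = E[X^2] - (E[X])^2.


E[X] = 2, E[X^2] = 47/4
Var(X) = E[X^2] - (E[X])^2 = 47/4 - (2)^2 = 31/4

31/4


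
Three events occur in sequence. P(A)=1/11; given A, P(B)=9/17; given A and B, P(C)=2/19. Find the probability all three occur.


P(A∩B∩C) = P(A) * P(B|A) * P(C|A∩B)
= 1/11 * 9/17 * 2/19
= 9/187 * 2/19 = 18/3553

18/3553


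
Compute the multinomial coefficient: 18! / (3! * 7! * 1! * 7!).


18! = 6402373705728000
Denominator: 3!=6 * 7!=5040 * 1!=1 * 7!=5040
Coefficient = 6402373705728000 / 152409600 = 42007680

42007680


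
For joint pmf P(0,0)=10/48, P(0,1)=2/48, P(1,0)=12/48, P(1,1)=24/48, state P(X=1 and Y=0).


Read from table: P(X=1, Y=0) = 12/48 = 1/4

1/4


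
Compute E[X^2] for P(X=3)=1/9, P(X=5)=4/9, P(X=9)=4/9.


E[X^2] = sum(g(x)*P(x))
= 9*1/9 + 25*4/9 + 81*4/9
= 433/9

433/9


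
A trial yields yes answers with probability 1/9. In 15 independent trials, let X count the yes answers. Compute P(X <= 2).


P(X<=2) = P(X=0) + P(X=1) + P(X=2)
= 35184372088832/205891132094649 + 21990232555520/68630377364883 + 19241453486080/68630377364883
= 158879430213632/205891132094649

158879430213632/205891132094649


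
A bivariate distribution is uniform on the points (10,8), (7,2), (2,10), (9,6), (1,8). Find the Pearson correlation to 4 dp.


Cov(X,Y) = -4.2400, Var(X) = 13.3600, Var(Y) = 7.3600
rho = Cov/(sqrt(VarX)*sqrt(VarY)) = -0.4276

-0.4276


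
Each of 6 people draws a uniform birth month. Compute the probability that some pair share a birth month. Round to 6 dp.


P(all different) = prod((12-i)/12 for i=0..5) = 0.222801
P(at least one match) = 1 - 0.222801 = 0.777199

0.777199


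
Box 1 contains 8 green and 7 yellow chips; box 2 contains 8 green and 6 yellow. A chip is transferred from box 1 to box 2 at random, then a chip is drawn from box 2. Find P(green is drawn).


P(transfer green) = 8/15; P(transfer yellow) = 7/15
If green transferred: Urn II has 9 green of 15, so P(green|green moved) = 3/5
If yellow transferred: Urn II has 8 green of 15, so P(green|yellow moved) = 8/15
By total probability: P(green) = 8/15*3/5 + 7/15*8/15 = 128/225

128/225


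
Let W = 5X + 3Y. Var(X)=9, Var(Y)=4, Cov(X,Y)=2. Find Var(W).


Var(5X + 3Y) = 5^2*Var(X) + 3^2*Var(Y) + 2*5*3*Cov(X,Y)
= 25*9 + 9*4 + 30*2
= 225 + 36 + 60 = 321

321


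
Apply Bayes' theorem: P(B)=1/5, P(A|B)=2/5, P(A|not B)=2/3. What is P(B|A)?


P(A) = P(A|B)P(B) + P(A|B')P(B') = 2/5*1/5 + 2/3*4/5 = 46/75
P(B|A) = P(A|B)P(B)/P(A) = (2/25)/(46/75) = 3/23

3/23


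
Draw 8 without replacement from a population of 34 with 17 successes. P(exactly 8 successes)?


P(X=8) = C(17,8)*C(17,0) / C(34,8)
= 24310*1 / 18156204
= 24310/18156204 = 65/48546

65/48546


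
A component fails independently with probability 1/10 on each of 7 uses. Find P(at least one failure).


P(at least one) = 1 - P(none)
P(none) = (1 - 1/10)^7 = (9/10)^7 = 4782969/10000000
P(at least one) = 1 - 4782969/10000000 = 5217031/10000000

5217031/10000000


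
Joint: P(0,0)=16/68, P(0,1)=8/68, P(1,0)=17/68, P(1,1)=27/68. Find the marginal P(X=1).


P(X=1) = P(1,0)+P(1,1) = 17/68 + 27/68 = 44/68 = 11/17

11/17


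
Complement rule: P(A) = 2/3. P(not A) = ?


P(A') = 1 - P(A) = 1 - 2/3 = 1/3

1/3


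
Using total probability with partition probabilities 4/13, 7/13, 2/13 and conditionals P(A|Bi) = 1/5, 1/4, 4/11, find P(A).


P(A) = P(A|B1)P(B1) + P(A|B2)P(B2) + P(A|B3)P(B3)
= 1/5*4/13 + 1/4*7/13 + 4/11*2/13
= 4/65 + 7/52 + 8/143 = 721/2860

721/2860


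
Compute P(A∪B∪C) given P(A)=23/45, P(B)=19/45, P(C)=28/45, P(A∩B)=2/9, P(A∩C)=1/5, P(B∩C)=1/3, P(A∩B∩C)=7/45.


P(A∪B∪C) = P(A)+P(B)+P(C) - P(AB)-P(AC)-P(BC) + P(ABC)
= 23/45+19/45+28/45 - 2/9-1/5-1/3 + 7/45
= 43/45

43/45


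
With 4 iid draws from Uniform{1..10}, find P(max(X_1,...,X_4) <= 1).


P(max <= 1) = P(all X_i <= 1) = (P(X_1 <= 1))^4
= (1/10)^4 = 1/10000

1/10000


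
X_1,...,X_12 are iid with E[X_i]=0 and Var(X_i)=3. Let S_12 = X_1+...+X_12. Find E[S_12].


E[S_n] = n*E[X_1] = 12*0 = 0

0


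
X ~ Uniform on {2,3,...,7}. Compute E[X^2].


E[X^2] = (1/6) * sum(x^2 for x=2..7)
= 139/6

139/6


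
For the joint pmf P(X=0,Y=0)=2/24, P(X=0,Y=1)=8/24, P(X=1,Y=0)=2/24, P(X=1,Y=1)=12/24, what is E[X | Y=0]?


P(Y=0) = 4/24
E[X|Y=0] = (0*2 + 1*2)/4 = 2/4 = 1/2

1/2


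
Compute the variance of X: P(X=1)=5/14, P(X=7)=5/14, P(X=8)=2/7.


E[X] = 36/7, E[X^2] = 253/7
Var(X) = E[X^2] - (E[X])^2 = 253/7 - (36/7)^2 = 475/49

475/49


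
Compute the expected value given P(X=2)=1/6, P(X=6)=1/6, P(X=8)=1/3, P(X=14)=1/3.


E[X] = sum(x * P(x))
= 2*1/6 + 6*1/6 + 8*1/3 + 14*1/3
= 26/3

26/3


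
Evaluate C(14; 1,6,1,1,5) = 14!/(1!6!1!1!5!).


14! = 87178291200
Denominator: 1!=1 * 6!=720 * 1!=1 * 1!=1 * 5!=120
Coefficient = 87178291200 / 86400 = 1009008

1009008


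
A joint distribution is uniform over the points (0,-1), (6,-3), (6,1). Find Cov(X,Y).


E[X]=4, E[Y]=-1, E[XY]=-4
Cov(X,Y) = E[XY] - E[X]E[Y] = -4 - 4*-1 = 0

0


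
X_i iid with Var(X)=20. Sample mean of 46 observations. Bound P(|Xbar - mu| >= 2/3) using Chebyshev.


Var(Xbar) = Var(X)/n = 20/46
Chebyshev: P(|Xbar-mu| >= 2/3) <= Var(Xbar)/(2/3)^2 = (10/23)/(4/9) = 45/46

45/46


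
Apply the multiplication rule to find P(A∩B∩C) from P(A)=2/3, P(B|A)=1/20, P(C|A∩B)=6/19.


P(A∩B∩C) = P(A) * P(B|A) * P(C|A∩B)
= 2/3 * 1/20 * 6/19
= 1/30 * 6/19 = 1/95

1/95


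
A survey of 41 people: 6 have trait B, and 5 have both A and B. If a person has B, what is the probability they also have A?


P(A|B) = P(A∩B)/P(B) = (5/41)/(6/41) = 5/6

5/6


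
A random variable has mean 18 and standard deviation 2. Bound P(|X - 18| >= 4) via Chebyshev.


k = 4/2 = 2
Chebyshev: P(|X-mu| >= k*sigma) <= 1/k^2 = 1/2^2 = 1/4

1/4


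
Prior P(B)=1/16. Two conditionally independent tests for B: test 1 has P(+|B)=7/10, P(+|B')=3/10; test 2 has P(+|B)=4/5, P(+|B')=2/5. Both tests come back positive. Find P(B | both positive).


After test 1: P(+) = 7/10*1/16 + 3/10*15/16 = 13/40
P(B|+) = (7/160)/(13/40) = 7/52
After test 2 (use post1 as new prior): P(+) = 4/5*7/52 + 2/5*45/52 = 59/130
P(B|+,+) = (7/65)/(59/130) = 14/59

14/59


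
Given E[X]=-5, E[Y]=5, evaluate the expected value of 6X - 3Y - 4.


E[6X - 3Y - 4] = 6*E[X] - 3*E[Y] - 4
= (6)*(-5) + (-3)*(5) + (-4)
= -30 - 15 - 4 = -49

-49


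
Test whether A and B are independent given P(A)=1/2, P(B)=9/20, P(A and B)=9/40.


P(A)*P(B) = 1/2*9/20 = 9/40
P(A∩B) = 9/40, which equals P(A)P(B), so independent

Yes, A and B are independent


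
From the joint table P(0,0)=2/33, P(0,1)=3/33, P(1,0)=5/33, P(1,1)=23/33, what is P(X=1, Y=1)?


Read from table: P(X=1, Y=1) = 23/33

23/33


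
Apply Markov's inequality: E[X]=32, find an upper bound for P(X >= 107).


Markov: P(X >= a) <= E[X]/a
P(X >= 107) <= 32/107

32/107


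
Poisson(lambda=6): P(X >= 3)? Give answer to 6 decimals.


P(X>=3) = 1 - P(X<=2) = 1 - (e^(-6)*6^0/0! + e^(-6)*6^1/1! + e^(-6)*6^2/2!)
≈ 1 - (0.0024787522 + 0.0148725131 + 0.0446175392)
= 1 - 0.0619688045 = 0.9380311955
≈ 0.938031

0.938031


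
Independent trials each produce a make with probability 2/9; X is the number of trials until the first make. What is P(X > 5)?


P(X > 5) = P(first 5 trials all fail) = (1-p)^5 = (7/9)^5 = 16807/59049

16807/59049


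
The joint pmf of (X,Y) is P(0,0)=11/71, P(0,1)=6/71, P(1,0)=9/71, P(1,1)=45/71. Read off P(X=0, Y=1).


Read from table: P(X=0, Y=1) = 6/71

6/71


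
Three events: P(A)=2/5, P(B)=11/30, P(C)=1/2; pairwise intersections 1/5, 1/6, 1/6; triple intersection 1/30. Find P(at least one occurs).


P(A∪B∪C) = P(A)+P(B)+P(C) - P(AB)-P(AC)-P(BC) + P(ABC)
= 2/5+11/30+1/2 - 1/5-1/6-1/6 + 1/30
= 23/30

23/30


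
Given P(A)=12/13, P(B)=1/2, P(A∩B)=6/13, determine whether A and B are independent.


P(A)*P(B) = 12/13*1/2 = 6/13
P(A∩B) = 6/13, which equals P(A)P(B), so independent

Yes, A and B are independent


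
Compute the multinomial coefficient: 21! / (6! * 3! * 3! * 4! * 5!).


21! = 51090942171709440000
Denominator: 6!=720 * 3!=6 * 3!=6 * 4!=24 * 5!=120
Coefficient = 51090942171709440000 / 74649600 = 684410126400

684410126400


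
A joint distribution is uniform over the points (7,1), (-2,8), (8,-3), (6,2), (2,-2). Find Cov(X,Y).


E[X]=21/5, E[Y]=6/5, E[XY]=-5
Cov(X,Y) = E[XY] - E[X]E[Y] = -5 - 21/5*6/5 = -251/25

-251/25


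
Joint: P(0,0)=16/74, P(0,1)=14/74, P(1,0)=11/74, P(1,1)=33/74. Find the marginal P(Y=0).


P(Y=0) = P(0,0)+P(1,0) = 16/74 + 11/74 = 27/74

27/74


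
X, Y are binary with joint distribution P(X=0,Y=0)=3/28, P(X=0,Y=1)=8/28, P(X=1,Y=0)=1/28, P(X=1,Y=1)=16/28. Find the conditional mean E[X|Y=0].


P(Y=0) = 4/28
E[X|Y=0] = (0*3 + 1*1)/4 = 1/4

1/4


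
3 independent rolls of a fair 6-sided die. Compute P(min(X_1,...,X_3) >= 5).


P(min >= 5) = P(all X_i >= 5) = (P(X_1 >= 5))^3
= (2/6)^3 = (1/3)^3 = 1/27

1/27


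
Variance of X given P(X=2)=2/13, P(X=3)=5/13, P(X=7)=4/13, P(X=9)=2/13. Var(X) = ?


E[X] = 5, E[X^2] = 411/13
Var(X) = E[X^2] - (E[X])^2 = 411/13 - (5)^2 = 86/13

86/13


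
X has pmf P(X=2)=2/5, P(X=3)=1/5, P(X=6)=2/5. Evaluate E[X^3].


E[X^3] = sum(x^3 * P(x))
= 8*2/5 + 27*1/5 + 216*2/5
= 95

95


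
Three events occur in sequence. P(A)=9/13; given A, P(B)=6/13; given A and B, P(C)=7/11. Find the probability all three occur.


P(A∩B∩C) = P(A) * P(B|A) * P(C|A∩B)
= 9/13 * 6/13 * 7/11
= 54/169 * 7/11 = 378/1859

378/1859


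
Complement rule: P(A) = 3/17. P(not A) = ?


P(A') = 1 - P(A) = 1 - 3/17 = 14/17

14/17


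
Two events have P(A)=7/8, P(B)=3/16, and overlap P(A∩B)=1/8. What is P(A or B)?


P(A∪B) = P(A) + P(B) - P(A∩B)
= 7/8 + 3/16 - 1/8 = 15/16

15/16


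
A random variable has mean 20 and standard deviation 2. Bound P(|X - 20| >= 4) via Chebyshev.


k = 4/2 = 2
Chebyshev: P(|X-mu| >= k*sigma) <= 1/k^2 = 1/2^2 = 1/4

1/4


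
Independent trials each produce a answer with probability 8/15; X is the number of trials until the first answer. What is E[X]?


For geometric (trials until first success), E[X] = 1/p = 1/(8/15) = 15/8

15/8


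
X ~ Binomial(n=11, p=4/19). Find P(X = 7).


P(X=7) = C(11,7) * p^7 * (1-p)^4
= 330 * 16384/893871739 * 50625/130321
= 273715200000/116490258898219

273715200000/116490258898219


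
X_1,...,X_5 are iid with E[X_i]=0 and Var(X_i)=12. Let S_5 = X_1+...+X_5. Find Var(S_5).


By independence, Var(S_n) = n*Var(X_1) = 5*12 = 60

60


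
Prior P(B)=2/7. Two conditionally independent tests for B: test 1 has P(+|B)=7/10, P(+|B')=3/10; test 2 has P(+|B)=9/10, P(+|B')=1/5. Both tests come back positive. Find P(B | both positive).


After test 1: P(+) = 7/10*2/7 + 3/10*5/7 = 29/70
P(B|+) = (1/5)/(29/70) = 14/29
After test 2 (use post1 as new prior): P(+) = 9/10*14/29 + 1/5*15/29 = 78/145
P(B|+,+) = (63/145)/(78/145) = 21/26

21/26


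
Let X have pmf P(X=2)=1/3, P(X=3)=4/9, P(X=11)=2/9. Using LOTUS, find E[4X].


E[4X] = sum(g(x)*P(x))
= 8*1/3 + 12*4/9 + 44*2/9
= 160/9

160/9


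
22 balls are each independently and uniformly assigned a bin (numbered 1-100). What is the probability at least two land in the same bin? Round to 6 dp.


P(all different) = prod((100-i)/100 for i=0..21) = 0.082412
P(at least one match) = 1 - 0.082412 = 0.917588

0.917588


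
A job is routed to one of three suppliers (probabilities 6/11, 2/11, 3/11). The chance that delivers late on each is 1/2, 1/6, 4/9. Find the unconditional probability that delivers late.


P(A) = P(A|B1)P(B1) + P(A|B2)P(B2) + P(A|B3)P(B3)
= 1/2*6/11 + 1/6*2/11 + 4/9*3/11
= 3/11 + 1/33 + 4/33 = 14/33

14/33


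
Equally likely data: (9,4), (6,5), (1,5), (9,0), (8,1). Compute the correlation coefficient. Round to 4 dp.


Cov(X,Y) = -4.0000, Var(X) = 9.0400, Var(Y) = 4.4000
rho = Cov/(sqrt(VarX)*sqrt(VarY)) = -0.6342

-0.6342


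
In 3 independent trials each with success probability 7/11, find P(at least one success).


P(at least one) = 1 - P(none)
P(none) = (1 - 7/11)^3 = (4/11)^3 = 64/1331
P(at least one) = 1 - 64/1331 = 1267/1331

1267/1331


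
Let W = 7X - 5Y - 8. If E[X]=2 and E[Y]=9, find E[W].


E[7X - 5Y - 8] = 7*E[X] - 5*E[Y] - 8
= (7)*(2) + (-5)*(9) + (-8)
= 14 - 45 - 8 = -39

-39


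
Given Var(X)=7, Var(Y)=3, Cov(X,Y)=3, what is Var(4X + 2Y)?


Var(4X + 2Y) = 4^2*Var(X) + 2^2*Var(Y) + 2*4*2*Cov(X,Y)
= 16*7 + 4*3 + 16*3
= 112 + 12 + 48 = 172

172


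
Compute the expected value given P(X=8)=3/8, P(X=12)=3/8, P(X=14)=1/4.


E[X] = sum(x * P(x))
= 8*3/8 + 12*3/8 + 14*1/4
= 11

11


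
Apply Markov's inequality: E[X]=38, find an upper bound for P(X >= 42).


Markov: P(X >= a) <= E[X]/a
P(X >= 42) <= 38/42 = 19/21

19/21


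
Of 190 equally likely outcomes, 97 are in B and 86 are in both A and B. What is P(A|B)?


P(A|B) = P(A∩B)/P(B) = (86/190)/(97/190) = 86/97

86/97


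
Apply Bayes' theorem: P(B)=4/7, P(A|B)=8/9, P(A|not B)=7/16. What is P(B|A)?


P(A) = P(A|B)P(B) + P(A|B')P(B') = 8/9*4/7 + 7/16*3/7 = 701/1008
P(B|A) = P(A|B)P(B)/P(A) = (32/63)/(701/1008) = 512/701

512/701


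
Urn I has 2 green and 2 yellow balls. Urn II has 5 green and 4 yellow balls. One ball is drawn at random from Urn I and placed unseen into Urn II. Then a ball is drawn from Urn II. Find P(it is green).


P(transfer green) = 2/4 = 1/2; P(transfer yellow) = 1/2
If green transferred: Urn II has 6 green of 10, so P(green|green moved) = 3/5
If yellow transferred: Urn II has 5 green of 10, so P(green|yellow moved) = 1/2
By total probability: P(green) = 1/2*3/5 + 1/2*1/2 = 11/20

11/20


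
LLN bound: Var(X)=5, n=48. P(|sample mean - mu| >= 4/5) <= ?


Var(Xbar) = Var(X)/n = 5/48
Chebyshev: P(|Xbar-mu| >= 4/5) <= Var(Xbar)/(4/5)^2 = (5/48)/(16/25) = 125/768

125/768


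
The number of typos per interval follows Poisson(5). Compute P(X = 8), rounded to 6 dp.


P(X=8) = e^(-5) * 5^8 / 8!
≈ 0.006737946999 * 390625 / 40320
≈ 0.065278

0.065278


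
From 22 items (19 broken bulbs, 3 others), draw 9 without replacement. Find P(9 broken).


P(X=9) = C(19,9)*C(3,0) / C(22,9)
= 92378*1 / 497420
= 92378/497420 = 13/70

13/70


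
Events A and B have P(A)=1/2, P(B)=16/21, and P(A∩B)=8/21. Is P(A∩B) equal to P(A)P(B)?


P(A)*P(B) = 1/2*16/21 = 8/21
P(A∩B) = 8/21, which equals P(A)P(B), so independent

Yes, A and B are independent


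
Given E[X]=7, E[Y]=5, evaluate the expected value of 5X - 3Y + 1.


E[5X - 3Y + 1] = 5*E[X] - 3*E[Y] + 1
= (5)*(7) + (-3)*(5) + (1)
= 35 - 15 + 1 = 21

21


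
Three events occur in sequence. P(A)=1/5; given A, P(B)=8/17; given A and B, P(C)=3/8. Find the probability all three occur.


P(A∩B∩C) = P(A) * P(B|A) * P(C|A∩B)
= 1/5 * 8/17 * 3/8
= 8/85 * 3/8 = 3/85

3/85


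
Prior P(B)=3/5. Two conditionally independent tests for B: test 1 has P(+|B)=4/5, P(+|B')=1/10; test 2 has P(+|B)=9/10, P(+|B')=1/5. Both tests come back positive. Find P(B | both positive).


After test 1: P(+) = 4/5*3/5 + 1/10*2/5 = 13/25
P(B|+) = (12/25)/(13/25) = 12/13
After test 2 (use post1 as new prior): P(+) = 9/10*12/13 + 1/5*1/13 = 11/13
P(B|+,+) = (54/65)/(11/13) = 54/55

54/55


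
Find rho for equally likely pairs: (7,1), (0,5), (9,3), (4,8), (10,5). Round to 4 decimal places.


Cov(X,Y) = -3.2000, Var(X) = 13.2000, Var(Y) = 5.4400
rho = Cov/(sqrt(VarX)*sqrt(VarY)) = -0.3776

-0.3776


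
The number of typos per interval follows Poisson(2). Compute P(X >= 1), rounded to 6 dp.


P(X>=1) = 1 - P(X<=0) = 1 - (e^(-2)*2^0/0!)
≈ 1 - 0.1353352832 = 0.8646647168
≈ 0.864665

0.864665


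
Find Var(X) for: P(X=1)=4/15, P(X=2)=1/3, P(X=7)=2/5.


E[X] = 56/15, E[X^2] = 106/5
Var(X) = E[X^2] - (E[X])^2 = 106/5 - (56/15)^2 = 1634/225

1634/225


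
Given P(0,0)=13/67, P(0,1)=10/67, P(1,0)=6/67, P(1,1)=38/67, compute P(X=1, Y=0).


Read from table: P(X=1, Y=0) = 6/67

6/67


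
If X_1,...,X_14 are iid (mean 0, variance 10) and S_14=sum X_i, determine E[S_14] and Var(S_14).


E[S_n] = n*mu = 14*0 = 0
Var(S_n) = n*sigma^2 = 14*10 = 140

E[S_14]=0, Var(S_14)=140


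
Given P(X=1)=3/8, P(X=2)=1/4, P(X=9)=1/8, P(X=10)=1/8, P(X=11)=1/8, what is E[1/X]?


E[1/X] = sum(g(x)*P(x))
= 1*3/8 + 1/2*1/4 + 1/9*1/8 + 1/10*1/8 + 1/11*1/8
= 4259/7920

4259/7920


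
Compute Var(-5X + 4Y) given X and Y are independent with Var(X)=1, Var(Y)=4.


Independence => Cov(X,Y)=0
Var(-5X + 4Y) = (-5)^2*Var(X) + 4^2*Var(Y)
= 25*1 + 16*4 = 89

89


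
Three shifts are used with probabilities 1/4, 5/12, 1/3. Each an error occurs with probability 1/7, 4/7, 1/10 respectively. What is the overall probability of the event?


P(A) = P(A|B1)P(B1) + P(A|B2)P(B2) + P(A|B3)P(B3)
= 1/7*1/4 + 4/7*5/12 + 1/10*1/3
= 1/28 + 5/21 + 1/30 = 43/140

43/140


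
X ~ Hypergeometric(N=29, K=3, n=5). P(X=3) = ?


P(X=3) = C(3,3)*C(26,2) / C(29,5)
= 1*325 / 118755
= 325/118755 = 5/1827

5/1827


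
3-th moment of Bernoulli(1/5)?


For Bernoulli: X in {0,1}
E[X^3] = 0^3*(1-1/5) + 1^3*1/5 = 1/5

1/5


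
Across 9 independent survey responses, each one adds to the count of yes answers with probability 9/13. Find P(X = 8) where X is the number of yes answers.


P(X=8) = C(9,8) * p^8 * (1-p)^1
= 9 * 43046721/815730721 * 4/13
= 1549681956/10604499373

1549681956/10604499373


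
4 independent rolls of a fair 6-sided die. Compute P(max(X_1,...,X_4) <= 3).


P(max <= 3) = P(all X_i <= 3) = (P(X_1 <= 3))^4
= (3/6)^4 = (1/2)^4 = 1/16

1/16


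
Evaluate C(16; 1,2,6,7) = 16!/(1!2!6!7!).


16! = 20922789888000
Denominator: 1!=1 * 2!=2 * 6!=720 * 7!=5040
Coefficient = 20922789888000 / 7257600 = 2882880

2882880


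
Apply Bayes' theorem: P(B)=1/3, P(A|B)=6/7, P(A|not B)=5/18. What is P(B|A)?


P(A) = P(A|B)P(B) + P(A|B')P(B') = 6/7*1/3 + 5/18*2/3 = 89/189
P(B|A) = P(A|B)P(B)/P(A) = (2/7)/(89/189) = 54/89

54/89


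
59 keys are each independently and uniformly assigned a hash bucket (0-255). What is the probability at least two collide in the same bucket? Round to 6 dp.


P(all different) = prod((256-i)/256 for i=0..58) = 0.000703
P(at least one match) = 1 - 0.000703 = 0.999297

0.999297


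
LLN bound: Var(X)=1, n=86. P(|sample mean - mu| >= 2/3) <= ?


Var(Xbar) = Var(X)/n = 1/86
Chebyshev: P(|Xbar-mu| >= 2/3) <= Var(Xbar)/(2/3)^2 = (1/86)/(4/9) = 9/344

9/344


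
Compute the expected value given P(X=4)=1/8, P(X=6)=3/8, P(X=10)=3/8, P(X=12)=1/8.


E[X] = sum(x * P(x))
= 4*1/8 + 6*3/8 + 10*3/8 + 12*1/8
= 8

8


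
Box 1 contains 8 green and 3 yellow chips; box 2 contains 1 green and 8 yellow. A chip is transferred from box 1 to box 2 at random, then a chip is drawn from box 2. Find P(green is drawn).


P(transfer green) = 8/11; P(transfer yellow) = 3/11
If green transferred: Urn II has 2 green of 10, so P(green|green moved) = 1/5
If yellow transferred: Urn II has 1 green of 10, so P(green|yellow moved) = 1/10
By total probability: P(green) = 8/11*1/5 + 3/11*1/10 = 19/110

19/110


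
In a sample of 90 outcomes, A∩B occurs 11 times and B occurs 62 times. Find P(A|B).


P(A|B) = P(A∩B)/P(B) = (11/90)/(62/90) = 11/62

11/62


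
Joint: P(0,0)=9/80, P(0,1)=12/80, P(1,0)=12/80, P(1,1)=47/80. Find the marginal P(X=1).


P(X=1) = P(1,0)+P(1,1) = 12/80 + 47/80 = 59/80

59/80


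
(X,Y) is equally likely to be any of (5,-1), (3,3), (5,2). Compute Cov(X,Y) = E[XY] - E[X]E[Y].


E[X]=13/3, E[Y]=4/3, E[XY]=14/3
Cov(X,Y) = E[XY] - E[X]E[Y] = 14/3 - 13/3*4/3 = -10/9

-10/9


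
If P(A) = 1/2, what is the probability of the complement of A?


P(A') = 1 - P(A) = 1 - 1/2 = 1/2

1/2


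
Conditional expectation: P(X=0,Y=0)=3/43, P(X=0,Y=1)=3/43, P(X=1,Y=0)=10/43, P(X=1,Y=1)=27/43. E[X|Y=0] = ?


P(Y=0) = 13/43
E[X|Y=0] = (0*3 + 1*10)/13 = 10/13

10/13


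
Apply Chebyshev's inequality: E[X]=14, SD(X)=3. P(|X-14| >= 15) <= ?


k = 15/3 = 5
Chebyshev: P(|X-mu| >= k*sigma) <= 1/k^2 = 1/5^2 = 1/25

1/25


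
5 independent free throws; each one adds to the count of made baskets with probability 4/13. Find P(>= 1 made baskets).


P(at least one) = 1 - P(none)
P(none) = (1 - 4/13)^5 = (9/13)^5 = 59049/371293
P(at least one) = 1 - 59049/371293 = 312244/371293

312244/371293


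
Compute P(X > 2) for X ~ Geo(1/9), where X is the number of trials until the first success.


P(X > 2) = P(first 2 trials all fail) = (1-p)^2 = (8/9)^2 = 64/81

64/81


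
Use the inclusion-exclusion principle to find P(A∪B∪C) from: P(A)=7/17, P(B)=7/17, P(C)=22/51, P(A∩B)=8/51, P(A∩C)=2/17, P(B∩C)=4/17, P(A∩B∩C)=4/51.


P(A∪B∪C) = P(A)+P(B)+P(C) - P(AB)-P(AC)-P(BC) + P(ABC)
= 7/17+7/17+22/51 - 8/51-2/17-4/17 + 4/51
= 14/17

14/17


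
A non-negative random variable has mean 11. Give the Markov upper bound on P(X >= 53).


Markov: P(X >= a) <= E[X]/a
P(X >= 53) <= 11/53

11/53


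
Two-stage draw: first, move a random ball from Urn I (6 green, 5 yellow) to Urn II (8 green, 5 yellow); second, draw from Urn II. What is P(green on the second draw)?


P(transfer green) = 6/11; P(transfer yellow) = 5/11
If green transferred: Urn II has 9 green of 14, so P(green|green moved) = 9/14
If yellow transferred: Urn II has 8 green of 14, so P(green|yellow moved) = 4/7
By total probability: P(green) = 6/11*9/14 + 5/11*4/7 = 47/77

47/77


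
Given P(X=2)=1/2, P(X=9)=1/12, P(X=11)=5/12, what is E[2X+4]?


E[2X+4] = sum(g(x)*P(x))
= 8*1/2 + 22*1/12 + 26*5/12
= 50/3

50/3


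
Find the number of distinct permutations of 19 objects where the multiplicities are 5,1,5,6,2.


19! = 121645100408832000
Denominator: 5!=120 * 1!=1 * 5!=120 * 6!=720 * 2!=2
Coefficient = 121645100408832000 / 20736000 = 5866372512

5866372512


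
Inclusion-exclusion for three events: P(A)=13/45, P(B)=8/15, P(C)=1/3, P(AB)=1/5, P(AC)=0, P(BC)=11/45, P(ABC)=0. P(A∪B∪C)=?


P(A∪B∪C) = P(A)+P(B)+P(C) - P(AB)-P(AC)-P(BC) + P(ABC)
= 13/45+8/15+1/3 - 1/5-0-11/45 + 0
= 32/45

32/45


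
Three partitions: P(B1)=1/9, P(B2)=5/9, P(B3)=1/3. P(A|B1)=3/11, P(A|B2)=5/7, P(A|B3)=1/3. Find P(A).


P(A) = P(A|B1)P(B1) + P(A|B2)P(B2) + P(A|B3)P(B3)
= 3/11*1/9 + 5/7*5/9 + 1/3*1/3
= 1/33 + 25/63 + 1/9 = 373/693

373/693


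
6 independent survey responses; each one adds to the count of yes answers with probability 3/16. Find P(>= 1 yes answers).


P(at least one) = 1 - P(none)
P(none) = (1 - 3/16)^6 = (13/16)^6 = 4826809/16777216
P(at least one) = 1 - 4826809/16777216 = 11950407/16777216

11950407/16777216


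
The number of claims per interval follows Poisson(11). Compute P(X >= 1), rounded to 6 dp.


P(X>=1) = 1 - P(X<=0) = 1 - (e^(-11)*11^0/0!)
≈ 1 - 0.0000167017 = 0.9999832983
≈ 0.999983

0.999983


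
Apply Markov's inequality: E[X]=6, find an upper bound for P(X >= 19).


Markov: P(X >= a) <= E[X]/a
P(X >= 19) <= 6/19

6/19


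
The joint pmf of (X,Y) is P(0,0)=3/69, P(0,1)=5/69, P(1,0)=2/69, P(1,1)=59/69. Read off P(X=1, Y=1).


Read from table: P(X=1, Y=1) = 59/69

59/69


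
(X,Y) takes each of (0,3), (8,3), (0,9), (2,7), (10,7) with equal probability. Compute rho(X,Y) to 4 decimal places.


Cov(X,Y) = -1.6000, Var(X) = 17.6000, Var(Y) = 5.7600
rho = Cov/(sqrt(VarX)*sqrt(VarY)) = -0.1589

-0.1589


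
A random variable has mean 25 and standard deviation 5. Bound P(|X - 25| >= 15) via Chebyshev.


k = 15/5 = 3
Chebyshev: P(|X-mu| >= k*sigma) <= 1/k^2 = 1/3^2 = 1/9

1/9


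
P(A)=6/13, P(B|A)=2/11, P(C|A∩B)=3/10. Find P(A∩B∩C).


P(A∩B∩C) = P(A) * P(B|A) * P(C|A∩B)
= 6/13 * 2/11 * 3/10
= 12/143 * 3/10 = 18/715

18/715


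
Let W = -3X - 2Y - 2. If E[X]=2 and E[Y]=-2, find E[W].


E[-3X - 2Y - 2] = -3*E[X] - 2*E[Y] - 2
= (-3)*(2) + (-2)*(-2) + (-2)
= -6 + 4 - 2 = -4

-4


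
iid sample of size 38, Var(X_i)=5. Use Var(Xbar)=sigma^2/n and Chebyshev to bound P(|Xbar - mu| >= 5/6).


Var(Xbar) = Var(X)/n = 5/38
Chebyshev: P(|Xbar-mu| >= 5/6) <= Var(Xbar)/(5/6)^2 = (5/38)/(25/36) = 18/95

18/95


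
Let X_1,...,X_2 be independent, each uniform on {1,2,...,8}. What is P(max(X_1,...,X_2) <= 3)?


P(max <= 3) = P(all X_i <= 3) = (P(X_1 <= 3))^2
= (3/8)^2 = 9/64

9/64


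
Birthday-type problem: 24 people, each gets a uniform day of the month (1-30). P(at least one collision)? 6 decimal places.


P(all different) = prod((30-i)/30 for i=0..23) = 0.000001
P(at least one match) = 1 - 0.000001 = 0.999999

0.999999


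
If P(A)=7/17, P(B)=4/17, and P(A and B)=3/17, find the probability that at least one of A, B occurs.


P(A∪B) = P(A) + P(B) - P(A∩B)
= 7/17 + 4/17 - 3/17 = 8/17

8/17


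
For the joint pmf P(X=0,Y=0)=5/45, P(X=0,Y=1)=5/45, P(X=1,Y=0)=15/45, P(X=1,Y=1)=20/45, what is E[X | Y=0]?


P(Y=0) = 20/45
E[X|Y=0] = (0*5 + 1*15)/20 = 15/20 = 3/4

3/4


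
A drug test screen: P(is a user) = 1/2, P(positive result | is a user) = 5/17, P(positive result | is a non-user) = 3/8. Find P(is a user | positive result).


P(A) = P(A|B)P(B) + P(A|B')P(B') = 5/17*1/2 + 3/8*1/2 = 91/272
P(B|A) = P(A|B)P(B)/P(A) = (5/34)/(91/272) = 40/91

40/91


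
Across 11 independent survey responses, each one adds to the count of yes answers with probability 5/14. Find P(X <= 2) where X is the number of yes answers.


P(X<=2) = P(X=0) + P(X=1) + P(X=2)
= 31381059609/4049565169664 + 191773142055/4049565169664 + 532703172375/4049565169664
= 755857374039/4049565169664

755857374039/4049565169664


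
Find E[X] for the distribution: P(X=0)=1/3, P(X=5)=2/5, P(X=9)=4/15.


E[X] = sum(x * P(x))
= 0*1/3 + 5*2/5 + 9*4/15
= 22/5

22/5


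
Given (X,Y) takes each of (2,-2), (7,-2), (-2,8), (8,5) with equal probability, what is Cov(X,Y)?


E[X]=15/4, E[Y]=9/4, E[XY]=3/2
Cov(X,Y) = E[XY] - E[X]E[Y] = 3/2 - 15/4*9/4 = -111/16

-111/16


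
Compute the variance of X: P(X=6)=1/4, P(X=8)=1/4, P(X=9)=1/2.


E[X] = 8, E[X^2] = 131/2
Var(X) = E[X^2] - (E[X])^2 = 131/2 - (8)^2 = 3/2

3/2


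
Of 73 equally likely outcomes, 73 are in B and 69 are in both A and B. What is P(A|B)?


P(A|B) = P(A∩B)/P(B) = (69/73)/(73/73) = 69/73

69/73


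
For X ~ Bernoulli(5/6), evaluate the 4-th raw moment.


For Bernoulli: X in {0,1}
E[X^4] = 0^4*(1-5/6) + 1^4*5/6 = 5/6

5/6


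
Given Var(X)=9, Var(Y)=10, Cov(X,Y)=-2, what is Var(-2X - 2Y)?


Var(-2X - 2Y) = (-2)^2*Var(X) + (-2)^2*Var(Y) + 2*(-2)*(-2)*Cov(X,Y)
= 4*9 + 4*10 + 8*(-2)
= 36 + 40 - 16 = 60

60


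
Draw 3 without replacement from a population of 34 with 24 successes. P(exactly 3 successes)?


P(X=3) = C(24,3)*C(10,0) / C(34,3)
= 2024*1 / 5984
= 2024/5984 = 23/68

23/68


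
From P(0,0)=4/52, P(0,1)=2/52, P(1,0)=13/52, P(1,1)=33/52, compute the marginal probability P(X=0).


P(X=0) = P(0,0)+P(0,1) = 4/52 + 2/52 = 6/52 = 3/26

3/26


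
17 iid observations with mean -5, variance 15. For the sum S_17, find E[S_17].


E[S_n] = n*E[X_1] = 17*-5 = -85

-85


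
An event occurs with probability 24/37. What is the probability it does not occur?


P(A') = 1 - P(A) = 1 - 24/37 = 13/37

13/37


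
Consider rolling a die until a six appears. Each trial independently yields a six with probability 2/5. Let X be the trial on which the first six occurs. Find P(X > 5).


P(X > 5) = P(first 5 trials all fail) = (1-p)^5 = (3/5)^5 = 243/3125

243/3125


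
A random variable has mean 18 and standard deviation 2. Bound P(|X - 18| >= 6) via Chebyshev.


k = 6/2 = 3
Chebyshev: P(|X-mu| >= k*sigma) <= 1/k^2 = 1/3^2 = 1/9

1/9


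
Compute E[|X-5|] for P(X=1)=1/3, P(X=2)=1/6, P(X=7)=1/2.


E[|X-5|] = sum(g(x)*P(x))
= 4*1/3 + 3*1/6 + 2*1/2
= 17/6

17/6


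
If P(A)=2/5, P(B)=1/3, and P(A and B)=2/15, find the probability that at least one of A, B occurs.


P(A∪B) = P(A) + P(B) - P(A∩B)
= 2/5 + 1/3 - 2/15 = 3/5

3/5


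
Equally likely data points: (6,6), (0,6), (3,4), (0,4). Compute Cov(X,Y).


E[X]=9/4, E[Y]=5, E[XY]=12
Cov(X,Y) = E[XY] - E[X]E[Y] = 12 - 9/4*5 = 3/4

3/4


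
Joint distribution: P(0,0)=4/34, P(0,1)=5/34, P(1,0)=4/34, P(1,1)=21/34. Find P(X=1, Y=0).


Read from table: P(X=1, Y=0) = 4/34 = 2/17

2/17


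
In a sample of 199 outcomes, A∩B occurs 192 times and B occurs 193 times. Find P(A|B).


P(A|B) = P(A∩B)/P(B) = (192/199)/(193/199) = 192/193

192/193


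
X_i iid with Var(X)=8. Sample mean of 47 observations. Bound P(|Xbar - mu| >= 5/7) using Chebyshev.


Var(Xbar) = Var(X)/n = 8/47
Chebyshev: P(|Xbar-mu| >= 5/7) <= Var(Xbar)/(5/7)^2 = (8/47)/(25/49) = 392/1175

392/1175


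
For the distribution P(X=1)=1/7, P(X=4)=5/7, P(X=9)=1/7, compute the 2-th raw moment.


E[X^2] = sum(x^2 * P(x))
= 1*1/7 + 16*5/7 + 81*1/7
= 162/7

162/7


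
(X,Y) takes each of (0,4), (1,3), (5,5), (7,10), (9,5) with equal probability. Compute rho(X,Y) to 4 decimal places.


Cov(X,Y) = 4.8400, Var(X) = 11.8400, Var(Y) = 5.8400
rho = Cov/(sqrt(VarX)*sqrt(VarY)) = 0.5821

0.5821


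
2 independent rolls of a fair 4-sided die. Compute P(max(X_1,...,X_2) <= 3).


P(max <= 3) = P(all X_i <= 3) = (P(X_1 <= 3))^2
= (3/4)^2 = 9/16

9/16


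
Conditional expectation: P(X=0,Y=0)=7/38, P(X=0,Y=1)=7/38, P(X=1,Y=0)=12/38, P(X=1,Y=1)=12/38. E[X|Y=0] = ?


P(Y=0) = 19/38
E[X|Y=0] = (0*7 + 1*12)/19 = 12/19

12/19


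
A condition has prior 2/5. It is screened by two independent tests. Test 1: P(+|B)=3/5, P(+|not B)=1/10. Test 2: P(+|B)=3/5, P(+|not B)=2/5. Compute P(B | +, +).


After test 1: P(+) = 3/5*2/5 + 1/10*3/5 = 3/10
P(B|+) = (6/25)/(3/10) = 4/5
After test 2 (use post1 as new prior): P(+) = 3/5*4/5 + 2/5*1/5 = 14/25
P(B|+,+) = (12/25)/(14/25) = 6/7

6/7


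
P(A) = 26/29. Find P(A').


P(A') = 1 - P(A) = 1 - 26/29 = 3/29

3/29


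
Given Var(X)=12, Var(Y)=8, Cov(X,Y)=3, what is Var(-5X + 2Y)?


Var(-5X + 2Y) = (-5)^2*Var(X) + 2^2*Var(Y) + 2*(-5)*2*Cov(X,Y)
= 25*12 + 4*8 - 20*3
= 300 + 32 - 60 = 272

272


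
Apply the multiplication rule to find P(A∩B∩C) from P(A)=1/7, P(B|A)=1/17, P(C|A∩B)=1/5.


P(A∩B∩C) = P(A) * P(B|A) * P(C|A∩B)
= 1/7 * 1/17 * 1/5
= 1/119 * 1/5 = 1/595

1/595


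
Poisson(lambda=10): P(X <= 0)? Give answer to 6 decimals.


P(X<=0) = e^(-10)*10^0/0!
≈ 0.0000453999
≈ 0.000045

0.000045


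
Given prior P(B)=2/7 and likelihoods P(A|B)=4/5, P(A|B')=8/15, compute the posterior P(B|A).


P(A) = P(A|B)P(B) + P(A|B')P(B') = 4/5*2/7 + 8/15*5/7 = 64/105
P(B|A) = P(A|B)P(B)/P(A) = (8/35)/(64/105) = 3/8

3/8


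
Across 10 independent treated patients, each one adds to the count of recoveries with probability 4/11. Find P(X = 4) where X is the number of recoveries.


P(X=4) = C(10,4) * p^4 * (1-p)^6
= 210 * 256/14641 * 117649/1771561
= 6324810240/25937424601

6324810240/25937424601


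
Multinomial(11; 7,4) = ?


11! = 39916800
Denominator: 7!=5040 * 4!=24
Coefficient = 39916800 / 120960 = 330

330


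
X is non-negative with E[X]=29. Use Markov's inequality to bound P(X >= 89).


Markov: P(X >= a) <= E[X]/a
P(X >= 89) <= 29/89

29/89


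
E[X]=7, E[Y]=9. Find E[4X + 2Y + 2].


E[4X + 2Y + 2] = 4*E[X] + 2*E[Y] + 2
= (4)*(7) + (2)*(9) + (2)
= 28 + 18 + 2 = 48

48


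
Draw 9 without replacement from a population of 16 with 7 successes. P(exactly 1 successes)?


P(X=1) = C(7,1)*C(9,8) / C(16,9)
= 7*9 / 11440
= 63/11440

63/11440


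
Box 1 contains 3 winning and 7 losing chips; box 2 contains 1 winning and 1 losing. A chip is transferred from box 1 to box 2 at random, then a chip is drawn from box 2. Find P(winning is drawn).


P(transfer winning) = 3/10; P(transfer losing) = 7/10
If winning transferred: Urn II has 2 winning of 3, so P(winning|winning moved) = 2/3
If losing transferred: Urn II has 1 winning of 3, so P(winning|losing moved) = 1/3
By total probability: P(winning) = 3/10*2/3 + 7/10*1/3 = 13/30

13/30


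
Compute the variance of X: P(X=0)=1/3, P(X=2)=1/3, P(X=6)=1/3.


E[X] = 8/3, E[X^2] = 40/3
Var(X) = E[X^2] - (E[X])^2 = 40/3 - (8/3)^2 = 56/9

56/9


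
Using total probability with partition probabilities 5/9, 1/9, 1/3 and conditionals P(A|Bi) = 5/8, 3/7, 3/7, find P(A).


P(A) = P(A|B1)P(B1) + P(A|B2)P(B2) + P(A|B3)P(B3)
= 5/8*5/9 + 3/7*1/9 + 3/7*1/3
= 25/72 + 1/21 + 1/7 = 271/504

271/504


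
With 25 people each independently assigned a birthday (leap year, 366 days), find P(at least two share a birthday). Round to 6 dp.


P(all different) = prod((366-i)/366 for i=0..24) = 0.432316
P(at least one match) = 1 - 0.432316 = 0.567684

0.567684


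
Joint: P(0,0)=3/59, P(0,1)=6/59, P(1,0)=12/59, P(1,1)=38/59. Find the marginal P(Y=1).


P(Y=1) = P(0,1)+P(1,1) = 6/59 + 38/59 = 44/59

44/59
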